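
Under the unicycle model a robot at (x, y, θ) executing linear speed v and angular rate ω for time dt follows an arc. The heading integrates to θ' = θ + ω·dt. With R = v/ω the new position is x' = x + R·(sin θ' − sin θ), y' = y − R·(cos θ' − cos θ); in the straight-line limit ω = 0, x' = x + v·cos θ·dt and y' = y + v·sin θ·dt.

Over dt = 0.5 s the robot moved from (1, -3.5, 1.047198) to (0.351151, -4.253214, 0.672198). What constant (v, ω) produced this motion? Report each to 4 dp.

v = -2.0000, ω = -0.7500

Δθ = 0.672198 − 1.047198 = -0.375000
ω = Δθ/dt = -0.375000/0.5 = -0.7500
R = −Δy/(cos θ' − cos θ) = 2.6667
v = R·ω = 2.6667·-0.7500 = -2.0000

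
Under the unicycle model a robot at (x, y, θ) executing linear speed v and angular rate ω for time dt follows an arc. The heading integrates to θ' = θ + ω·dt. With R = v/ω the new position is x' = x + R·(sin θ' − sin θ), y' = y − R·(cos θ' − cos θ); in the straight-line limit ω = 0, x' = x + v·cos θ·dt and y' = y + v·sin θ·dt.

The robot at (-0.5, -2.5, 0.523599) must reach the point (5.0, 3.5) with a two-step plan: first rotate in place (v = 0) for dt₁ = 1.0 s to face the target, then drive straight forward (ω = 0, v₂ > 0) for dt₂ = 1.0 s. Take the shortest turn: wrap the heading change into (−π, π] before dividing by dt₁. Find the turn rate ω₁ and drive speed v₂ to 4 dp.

ω₁ = 0.3053, v₂ = 8.1394

heading to target = atan2(3.5−-2.5, 5−-0.5) = 0.8288
Δθ = wrap(0.8288 − 0.5236) = 0.3053; ω₁ = Δθ/dt₁ = 0.3053
distance = √((5−-0.5)² + (3.5−-2.5)²) = 8.1394; v₂ = distance/dt₂ = 8.1394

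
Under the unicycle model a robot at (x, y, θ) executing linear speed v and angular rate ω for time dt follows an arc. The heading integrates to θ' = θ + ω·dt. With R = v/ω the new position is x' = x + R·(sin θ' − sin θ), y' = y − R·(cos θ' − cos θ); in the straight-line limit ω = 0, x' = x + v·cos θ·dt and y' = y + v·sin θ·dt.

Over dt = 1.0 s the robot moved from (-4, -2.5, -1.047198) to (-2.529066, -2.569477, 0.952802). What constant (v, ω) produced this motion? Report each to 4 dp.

v = 1.7500, ω = 2.0000

Δθ = 0.952802 − -1.047198 = 2.000000
ω = Δθ/dt = 2.000000/1.0 = 2.0000
R = Δx/(sin θ' − sin θ) = 0.8750
v = R·ω = 0.8750·2.0000 = 1.7500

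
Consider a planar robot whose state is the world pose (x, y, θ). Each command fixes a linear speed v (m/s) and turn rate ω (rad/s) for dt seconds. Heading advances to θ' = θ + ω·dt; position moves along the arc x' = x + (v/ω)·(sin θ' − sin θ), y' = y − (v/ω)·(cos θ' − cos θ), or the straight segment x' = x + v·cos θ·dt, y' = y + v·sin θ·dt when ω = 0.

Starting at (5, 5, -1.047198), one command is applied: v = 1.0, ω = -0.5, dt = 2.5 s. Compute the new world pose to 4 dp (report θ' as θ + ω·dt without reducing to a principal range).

θ' = -1.0472 + -0.5·2.5 = -2.2972
R = v/ω = 1.0/-0.5 = -2.0000
x' = 5 + -2.0000·(sin -2.2972 − sin -1.0472) = 4.7631
y' = 5 − -2.0000·(cos -2.2972 − cos -1.0472) = 2.6716

(4.7631, 2.6716, -2.2972)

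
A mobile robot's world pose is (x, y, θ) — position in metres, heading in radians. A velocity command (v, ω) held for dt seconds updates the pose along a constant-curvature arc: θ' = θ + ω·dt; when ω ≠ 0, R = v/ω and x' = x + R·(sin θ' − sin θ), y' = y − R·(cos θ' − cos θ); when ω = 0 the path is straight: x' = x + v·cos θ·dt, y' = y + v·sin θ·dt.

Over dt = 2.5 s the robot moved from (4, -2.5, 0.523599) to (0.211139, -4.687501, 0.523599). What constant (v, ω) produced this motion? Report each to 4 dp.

v = -1.7500, ω = 0.0000

Δθ = 0.523599 − 0.523599 = 0.000000
ω = Δθ/dt = 0.000000/2.5 = 0.0000
ω = 0 → v = (Δx·cos θ + Δy·sin θ)/dt = -1.7500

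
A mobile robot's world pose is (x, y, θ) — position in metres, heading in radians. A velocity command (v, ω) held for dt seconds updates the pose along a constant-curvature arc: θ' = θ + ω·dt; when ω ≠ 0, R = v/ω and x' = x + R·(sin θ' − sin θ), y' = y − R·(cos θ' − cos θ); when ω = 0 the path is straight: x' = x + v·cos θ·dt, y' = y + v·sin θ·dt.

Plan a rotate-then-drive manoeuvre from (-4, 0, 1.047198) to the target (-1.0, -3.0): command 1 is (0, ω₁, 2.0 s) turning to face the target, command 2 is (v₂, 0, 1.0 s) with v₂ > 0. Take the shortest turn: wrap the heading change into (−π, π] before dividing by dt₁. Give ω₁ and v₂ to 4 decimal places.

heading to target = atan2(-3−0, -1−-4) = -0.7854
Δθ = wrap(-0.7854 − 1.0472) = -1.8326; ω₁ = Δθ/dt₁ = -0.9163
distance = √((-1−-4)² + (-3−0)²) = 4.2426; v₂ = distance/dt₂ = 4.2426

ω₁ = -0.9163, v₂ = 4.2426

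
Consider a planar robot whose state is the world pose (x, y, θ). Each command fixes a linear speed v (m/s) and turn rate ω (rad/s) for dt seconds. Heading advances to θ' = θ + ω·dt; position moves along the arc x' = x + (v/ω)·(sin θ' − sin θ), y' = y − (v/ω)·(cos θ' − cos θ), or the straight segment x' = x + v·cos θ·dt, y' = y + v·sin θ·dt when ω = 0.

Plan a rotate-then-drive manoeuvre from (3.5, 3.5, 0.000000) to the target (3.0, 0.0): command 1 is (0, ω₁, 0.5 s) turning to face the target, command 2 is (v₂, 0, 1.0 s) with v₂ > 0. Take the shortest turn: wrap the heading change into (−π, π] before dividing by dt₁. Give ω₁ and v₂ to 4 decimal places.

ω₁ = -3.4254, v₂ = 3.5355

heading to target = atan2(0−3.5, 3−3.5) = -1.7127
Δθ = wrap(-1.7127 − 0.0000) = -1.7127; ω₁ = Δθ/dt₁ = -3.4254
distance = √((3−3.5)² + (0−3.5)²) = 3.5355; v₂ = distance/dt₂ = 3.5355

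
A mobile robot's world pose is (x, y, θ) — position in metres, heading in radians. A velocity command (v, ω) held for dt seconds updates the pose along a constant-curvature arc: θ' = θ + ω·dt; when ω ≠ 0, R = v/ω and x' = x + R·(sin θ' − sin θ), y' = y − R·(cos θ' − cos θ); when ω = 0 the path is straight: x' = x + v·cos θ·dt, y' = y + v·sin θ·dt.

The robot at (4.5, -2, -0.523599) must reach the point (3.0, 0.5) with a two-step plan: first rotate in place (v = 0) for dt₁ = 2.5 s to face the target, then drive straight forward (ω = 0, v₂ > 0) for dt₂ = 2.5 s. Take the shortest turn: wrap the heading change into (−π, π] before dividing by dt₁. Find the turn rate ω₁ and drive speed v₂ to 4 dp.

ω₁ = 1.0539, v₂ = 1.1662

heading to target = atan2(0.5−-2, 3−4.5) = 2.1112
Δθ = wrap(2.1112 − -0.5236) = 2.6348; ω₁ = Δθ/dt₁ = 1.0539
distance = √((3−4.5)² + (0.5−-2)²) = 2.9155; v₂ = distance/dt₂ = 1.1662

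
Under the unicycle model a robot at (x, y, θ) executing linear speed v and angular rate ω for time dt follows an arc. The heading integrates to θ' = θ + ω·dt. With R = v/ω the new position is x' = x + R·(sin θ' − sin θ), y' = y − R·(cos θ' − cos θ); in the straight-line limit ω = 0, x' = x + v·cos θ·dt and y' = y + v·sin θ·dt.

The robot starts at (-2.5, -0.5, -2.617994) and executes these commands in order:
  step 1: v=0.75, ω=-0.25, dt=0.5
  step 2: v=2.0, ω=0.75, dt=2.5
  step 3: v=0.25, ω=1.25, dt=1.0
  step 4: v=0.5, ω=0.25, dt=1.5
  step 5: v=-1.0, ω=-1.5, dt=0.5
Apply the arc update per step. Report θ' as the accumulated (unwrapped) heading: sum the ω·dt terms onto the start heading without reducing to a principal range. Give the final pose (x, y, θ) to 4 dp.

(-3.4334, -4.6843, 0.0070)

step 1: θ'=-2.7430 (R=-3.0000) → pose (-2.8356, -0.6667, -2.7430)
step 2: θ'=-0.8680 (R=2.6667) → pose (-3.8354, -4.8480, -0.8680)
step 3: θ'=0.3820 (R=0.2000) → pose (-3.6082, -4.9043, 0.3820)
step 4: θ'=0.7570 (R=2.0000) → pose (-2.9803, -4.5022, 0.7570)
step 5: θ'=0.0070 (R=0.6667) → pose (-3.4334, -4.6843, 0.0070)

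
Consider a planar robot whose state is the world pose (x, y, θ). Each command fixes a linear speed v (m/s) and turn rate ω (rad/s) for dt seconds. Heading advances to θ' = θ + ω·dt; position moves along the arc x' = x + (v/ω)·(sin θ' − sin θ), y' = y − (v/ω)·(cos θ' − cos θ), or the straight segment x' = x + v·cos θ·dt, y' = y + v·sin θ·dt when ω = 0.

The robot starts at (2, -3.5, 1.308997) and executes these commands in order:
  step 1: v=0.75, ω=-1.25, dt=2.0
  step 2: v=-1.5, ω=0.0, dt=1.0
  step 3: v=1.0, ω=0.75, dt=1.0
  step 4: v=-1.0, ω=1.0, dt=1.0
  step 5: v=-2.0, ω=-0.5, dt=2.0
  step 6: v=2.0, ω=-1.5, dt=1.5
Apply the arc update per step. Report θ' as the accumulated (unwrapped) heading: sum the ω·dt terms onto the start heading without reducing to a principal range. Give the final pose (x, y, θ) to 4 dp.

(-1.5245, -5.4399, -2.6910)

step 1: θ'=-1.1910 (R=-0.6000) → pose (3.1368, -3.4329, -1.1910)
step 2: θ'=-1.1910 (straight) → pose (2.5807, -2.0397, -1.1910)
step 3: θ'=-0.4410 (R=1.3333) → pose (3.2499, -2.7512, -0.4410)
step 4: θ'=0.5590 (R=-1.0000) → pose (2.2927, -2.8077, 0.5590)
step 5: θ'=-0.4410 (R=4.0000) → pose (-1.5360, -3.0339, -0.4410)
step 6: θ'=-2.6910 (R=-1.3333) → pose (-1.5245, -5.4399, -2.6910)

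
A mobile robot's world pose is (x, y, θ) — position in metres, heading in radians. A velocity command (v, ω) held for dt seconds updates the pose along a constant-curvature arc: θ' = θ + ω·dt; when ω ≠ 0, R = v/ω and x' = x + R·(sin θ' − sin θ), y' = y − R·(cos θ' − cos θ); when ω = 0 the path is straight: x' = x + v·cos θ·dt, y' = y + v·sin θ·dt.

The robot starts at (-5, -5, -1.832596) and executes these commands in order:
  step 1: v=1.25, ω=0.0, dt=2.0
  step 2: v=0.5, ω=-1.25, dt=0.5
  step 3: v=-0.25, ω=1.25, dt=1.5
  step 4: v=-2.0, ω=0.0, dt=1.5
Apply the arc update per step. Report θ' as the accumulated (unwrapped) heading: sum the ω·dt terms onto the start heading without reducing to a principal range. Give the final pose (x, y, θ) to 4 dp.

step 1: θ'=-1.8326 (straight) → pose (-5.6470, -7.4148, -1.8326)
step 2: θ'=-2.4576 (R=-0.4000) → pose (-5.7807, -7.6213, -2.4576)
step 3: θ'=-0.5826 (R=-0.2000) → pose (-5.7970, -7.2993, -0.5826)
step 4: θ'=-0.5826 (straight) → pose (-8.3021, -5.6487, -0.5826)

(-8.3021, -5.6487, -0.5826)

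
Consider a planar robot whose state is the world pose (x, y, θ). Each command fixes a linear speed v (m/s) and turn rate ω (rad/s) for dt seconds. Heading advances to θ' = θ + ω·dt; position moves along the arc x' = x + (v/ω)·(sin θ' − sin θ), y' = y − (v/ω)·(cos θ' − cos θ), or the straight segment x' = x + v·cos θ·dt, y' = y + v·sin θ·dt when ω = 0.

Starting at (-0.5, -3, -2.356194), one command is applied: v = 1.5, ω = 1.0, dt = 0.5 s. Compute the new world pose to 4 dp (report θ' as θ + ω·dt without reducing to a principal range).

θ' = -2.3562 + 1.0·0.5 = -1.8562
R = v/ω = 1.5/1.0 = 1.5000
x' = -0.5 + 1.5000·(sin -1.8562 − sin -2.3562) = -0.8787
y' = -3 − 1.5000·(cos -1.8562 − cos -2.3562) = -3.6384

(-0.8787, -3.6384, -1.8562)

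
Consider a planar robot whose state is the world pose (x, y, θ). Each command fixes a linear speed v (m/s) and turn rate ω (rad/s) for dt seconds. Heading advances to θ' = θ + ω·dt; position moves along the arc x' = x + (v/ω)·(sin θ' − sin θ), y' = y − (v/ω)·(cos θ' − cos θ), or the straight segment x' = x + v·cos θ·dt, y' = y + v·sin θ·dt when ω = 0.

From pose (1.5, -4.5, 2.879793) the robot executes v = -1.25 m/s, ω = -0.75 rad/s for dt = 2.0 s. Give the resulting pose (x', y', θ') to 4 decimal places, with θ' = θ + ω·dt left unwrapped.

θ' = 2.8798 + -0.75·2.0 = 1.3798
R = v/ω = -1.25/-0.75 = 1.6667
x' = 1.5 + 1.6667·(sin 1.3798 − sin 2.8798) = 2.7050
y' = -4.5 − 1.6667·(cos 1.3798 − cos 2.8798) = -6.4263

(2.7050, -6.4263, 1.3798)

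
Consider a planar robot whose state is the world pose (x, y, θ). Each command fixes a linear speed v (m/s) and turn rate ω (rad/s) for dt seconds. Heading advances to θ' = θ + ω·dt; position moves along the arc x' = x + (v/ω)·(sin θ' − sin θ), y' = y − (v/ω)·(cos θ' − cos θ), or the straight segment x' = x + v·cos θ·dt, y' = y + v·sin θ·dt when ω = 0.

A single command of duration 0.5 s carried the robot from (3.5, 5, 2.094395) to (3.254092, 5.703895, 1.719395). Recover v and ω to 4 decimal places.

v = 1.5000, ω = -0.7500

Δθ = 1.719395 − 2.094395 = -0.375000
ω = Δθ/dt = -0.375000/0.5 = -0.7500
R = −Δy/(cos θ' − cos θ) = -2.0000
v = R·ω = -2.0000·-0.7500 = 1.5000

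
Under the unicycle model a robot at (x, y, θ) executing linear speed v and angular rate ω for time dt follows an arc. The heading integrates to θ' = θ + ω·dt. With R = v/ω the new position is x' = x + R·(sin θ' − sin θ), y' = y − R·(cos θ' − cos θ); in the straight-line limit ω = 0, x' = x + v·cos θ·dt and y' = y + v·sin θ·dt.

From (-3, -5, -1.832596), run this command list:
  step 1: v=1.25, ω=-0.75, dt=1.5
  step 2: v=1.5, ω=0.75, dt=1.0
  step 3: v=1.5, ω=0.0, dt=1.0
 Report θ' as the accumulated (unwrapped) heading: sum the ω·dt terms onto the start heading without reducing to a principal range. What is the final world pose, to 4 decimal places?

(-6.4390, -8.1902, -2.2076)

step 1: θ'=-2.9576 (R=-1.6667) → pose (-4.3049, -6.2072, -2.9576)
step 2: θ'=-2.2076 (R=2.0000) → pose (-5.5470, -6.9842, -2.2076)
step 3: θ'=-2.2076 (straight) → pose (-6.4390, -8.1902, -2.2076)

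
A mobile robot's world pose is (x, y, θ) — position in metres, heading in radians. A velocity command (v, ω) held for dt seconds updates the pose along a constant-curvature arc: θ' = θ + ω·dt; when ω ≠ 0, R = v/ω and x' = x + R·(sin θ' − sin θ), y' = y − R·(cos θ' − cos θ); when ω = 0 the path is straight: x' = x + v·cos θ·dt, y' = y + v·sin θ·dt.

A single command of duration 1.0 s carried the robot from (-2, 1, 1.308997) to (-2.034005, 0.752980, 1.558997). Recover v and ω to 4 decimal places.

Δθ = 1.558997 − 1.308997 = 0.250000
ω = Δθ/dt = 0.250000/1.0 = 0.2500
R = −Δy/(cos θ' − cos θ) = -1.0000
v = R·ω = -1.0000·0.2500 = -0.2500

v = -0.2500, ω = 0.2500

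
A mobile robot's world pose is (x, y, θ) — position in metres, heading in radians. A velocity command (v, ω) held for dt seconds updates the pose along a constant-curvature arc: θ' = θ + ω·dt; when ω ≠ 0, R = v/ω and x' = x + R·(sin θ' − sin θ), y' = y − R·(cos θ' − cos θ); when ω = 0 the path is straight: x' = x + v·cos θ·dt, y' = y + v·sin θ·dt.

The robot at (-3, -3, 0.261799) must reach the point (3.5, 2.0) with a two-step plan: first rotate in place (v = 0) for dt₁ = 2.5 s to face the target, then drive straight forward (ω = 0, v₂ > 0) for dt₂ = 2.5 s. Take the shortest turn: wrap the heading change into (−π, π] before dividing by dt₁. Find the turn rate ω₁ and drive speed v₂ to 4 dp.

ω₁ = 0.1576, v₂ = 3.2802

heading to target = atan2(2−-3, 3.5−-3) = 0.6557
Δθ = wrap(0.6557 − 0.2618) = 0.3939; ω₁ = Δθ/dt₁ = 0.1576
distance = √((3.5−-3)² + (2−-3)²) = 8.2006; v₂ = distance/dt₂ = 3.2802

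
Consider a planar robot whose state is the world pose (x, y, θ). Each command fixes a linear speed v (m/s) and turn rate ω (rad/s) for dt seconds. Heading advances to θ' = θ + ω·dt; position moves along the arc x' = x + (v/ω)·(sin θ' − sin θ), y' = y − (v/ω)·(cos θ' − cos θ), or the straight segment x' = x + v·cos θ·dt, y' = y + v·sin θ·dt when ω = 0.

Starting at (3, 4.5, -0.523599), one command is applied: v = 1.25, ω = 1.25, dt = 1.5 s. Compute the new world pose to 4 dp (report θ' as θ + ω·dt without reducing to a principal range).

(4.4760, 5.1484, 1.3514)

θ' = -0.5236 + 1.25·1.5 = 1.3514
R = v/ω = 1.25/1.25 = 1.0000
x' = 3 + 1.0000·(sin 1.3514 − sin -0.5236) = 4.4760
y' = 4.5 − 1.0000·(cos 1.3514 − cos -0.5236) = 5.1484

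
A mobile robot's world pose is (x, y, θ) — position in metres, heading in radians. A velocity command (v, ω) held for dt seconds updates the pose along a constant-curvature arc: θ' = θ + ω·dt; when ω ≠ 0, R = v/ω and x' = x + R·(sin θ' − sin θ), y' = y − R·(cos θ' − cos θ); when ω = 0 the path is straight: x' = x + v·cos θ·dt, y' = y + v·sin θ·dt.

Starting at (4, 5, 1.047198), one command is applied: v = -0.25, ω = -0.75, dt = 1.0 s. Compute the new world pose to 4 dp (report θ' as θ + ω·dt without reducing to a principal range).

θ' = 1.0472 + -0.75·1.0 = 0.2972
R = v/ω = -0.25/-0.75 = 0.3333
x' = 4 + 0.3333·(sin 0.2972 − sin 1.0472) = 3.8089
y' = 5 − 0.3333·(cos 0.2972 − cos 1.0472) = 4.8479

(3.8089, 4.8479, 0.2972)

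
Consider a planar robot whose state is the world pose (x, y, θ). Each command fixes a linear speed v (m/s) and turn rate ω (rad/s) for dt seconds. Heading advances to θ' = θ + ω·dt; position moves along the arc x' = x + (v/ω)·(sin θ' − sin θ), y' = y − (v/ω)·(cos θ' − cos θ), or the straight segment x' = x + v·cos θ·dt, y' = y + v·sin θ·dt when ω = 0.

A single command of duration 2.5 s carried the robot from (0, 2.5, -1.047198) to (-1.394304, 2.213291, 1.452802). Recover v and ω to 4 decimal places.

v = -0.7500, ω = 1.0000

Δθ = 1.452802 − -1.047198 = 2.500000
ω = Δθ/dt = 2.500000/2.5 = 1.0000
R = Δx/(sin θ' − sin θ) = -0.7500
v = R·ω = -0.7500·1.0000 = -0.7500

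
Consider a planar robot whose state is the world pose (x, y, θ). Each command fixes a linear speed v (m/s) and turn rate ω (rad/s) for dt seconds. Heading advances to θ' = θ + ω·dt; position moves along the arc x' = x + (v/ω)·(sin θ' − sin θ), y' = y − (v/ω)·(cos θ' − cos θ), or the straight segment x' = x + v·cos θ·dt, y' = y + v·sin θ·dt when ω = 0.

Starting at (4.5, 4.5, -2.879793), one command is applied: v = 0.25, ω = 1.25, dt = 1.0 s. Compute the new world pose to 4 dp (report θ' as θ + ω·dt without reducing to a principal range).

θ' = -2.8798 + 1.25·1.0 = -1.6298
R = v/ω = 0.25/1.25 = 0.2000
x' = 4.5 + 0.2000·(sin -1.6298 − sin -2.8798) = 4.3521
y' = 4.5 − 0.2000·(cos -1.6298 − cos -2.8798) = 4.3186

(4.3521, 4.3186, -1.6298)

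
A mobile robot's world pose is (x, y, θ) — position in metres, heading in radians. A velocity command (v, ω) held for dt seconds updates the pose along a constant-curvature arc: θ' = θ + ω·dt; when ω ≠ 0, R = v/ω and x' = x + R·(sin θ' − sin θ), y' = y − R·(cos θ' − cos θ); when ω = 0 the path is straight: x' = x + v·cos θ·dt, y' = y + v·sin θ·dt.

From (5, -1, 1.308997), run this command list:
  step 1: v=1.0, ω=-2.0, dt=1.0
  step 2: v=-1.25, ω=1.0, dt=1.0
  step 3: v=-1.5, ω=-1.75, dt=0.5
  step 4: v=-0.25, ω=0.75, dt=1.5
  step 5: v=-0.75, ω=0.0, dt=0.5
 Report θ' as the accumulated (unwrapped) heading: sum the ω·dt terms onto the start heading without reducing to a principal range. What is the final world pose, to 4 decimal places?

step 1: θ'=-0.6910 (R=-0.5000) → pose (5.8016, -0.7441, -0.6910)
step 2: θ'=0.3090 (R=-1.2500) → pose (4.6249, -0.5166, 0.3090)
step 3: θ'=-0.5660 (R=0.8571) → pose (3.9045, -0.4235, -0.5660)
step 4: θ'=0.5590 (R=-0.3333) → pose (3.5490, -0.4222, 0.5590)
step 5: θ'=0.5590 (straight) → pose (3.2311, -0.6211, 0.5590)

(3.2311, -0.6211, 0.5590)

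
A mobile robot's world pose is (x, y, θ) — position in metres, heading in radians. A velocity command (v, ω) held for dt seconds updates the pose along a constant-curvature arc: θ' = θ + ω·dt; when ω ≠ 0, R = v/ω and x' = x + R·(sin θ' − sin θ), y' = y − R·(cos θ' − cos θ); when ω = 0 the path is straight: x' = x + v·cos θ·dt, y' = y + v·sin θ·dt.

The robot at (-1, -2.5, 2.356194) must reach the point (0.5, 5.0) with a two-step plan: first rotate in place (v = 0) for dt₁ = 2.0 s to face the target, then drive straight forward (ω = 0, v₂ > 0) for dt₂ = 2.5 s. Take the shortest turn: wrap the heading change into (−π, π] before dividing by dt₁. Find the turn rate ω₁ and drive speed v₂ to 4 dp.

ω₁ = -0.4914, v₂ = 3.0594

heading to target = atan2(5−-2.5, 0.5−-1) = 1.3734
Δθ = wrap(1.3734 − 2.3562) = -0.9828; ω₁ = Δθ/dt₁ = -0.4914
distance = √((0.5−-1)² + (5−-2.5)²) = 7.6485; v₂ = distance/dt₂ = 3.0594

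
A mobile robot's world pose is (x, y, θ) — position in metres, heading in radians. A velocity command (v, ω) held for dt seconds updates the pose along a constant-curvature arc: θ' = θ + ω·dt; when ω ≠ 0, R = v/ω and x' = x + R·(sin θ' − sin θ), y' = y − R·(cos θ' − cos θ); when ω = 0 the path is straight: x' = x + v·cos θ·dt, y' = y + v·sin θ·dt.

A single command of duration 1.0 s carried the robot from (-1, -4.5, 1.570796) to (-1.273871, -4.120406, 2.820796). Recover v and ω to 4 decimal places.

v = 0.5000, ω = 1.2500

Δθ = 2.820796 − 1.570796 = 1.250000
ω = Δθ/dt = 1.250000/1.0 = 1.2500
R = −Δy/(cos θ' − cos θ) = 0.4000
v = R·ω = 0.4000·1.2500 = 0.5000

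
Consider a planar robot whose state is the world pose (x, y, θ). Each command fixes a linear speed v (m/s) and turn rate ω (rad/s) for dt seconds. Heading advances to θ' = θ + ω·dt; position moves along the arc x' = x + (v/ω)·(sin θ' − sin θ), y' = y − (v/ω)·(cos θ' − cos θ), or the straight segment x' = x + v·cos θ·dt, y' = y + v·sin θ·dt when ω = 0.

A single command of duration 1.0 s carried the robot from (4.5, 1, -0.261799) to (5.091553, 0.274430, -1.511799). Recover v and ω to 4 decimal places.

v = 1.0000, ω = -1.2500

Δθ = -1.511799 − -0.261799 = -1.250000
ω = Δθ/dt = -1.250000/1.0 = -1.2500
R = −Δy/(cos θ' − cos θ) = -0.8000
v = R·ω = -0.8000·-1.2500 = 1.0000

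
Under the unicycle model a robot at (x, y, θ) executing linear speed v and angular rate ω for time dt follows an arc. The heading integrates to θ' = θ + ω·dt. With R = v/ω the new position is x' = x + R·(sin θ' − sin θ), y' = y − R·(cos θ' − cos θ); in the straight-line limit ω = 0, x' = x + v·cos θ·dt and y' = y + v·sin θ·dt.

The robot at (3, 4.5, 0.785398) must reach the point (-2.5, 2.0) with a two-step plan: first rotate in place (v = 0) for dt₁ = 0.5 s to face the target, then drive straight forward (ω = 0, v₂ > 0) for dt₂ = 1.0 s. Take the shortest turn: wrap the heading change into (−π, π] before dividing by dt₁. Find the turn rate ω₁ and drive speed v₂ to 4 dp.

ω₁ = 5.5656, v₂ = 6.0415

heading to target = atan2(2−4.5, -2.5−3) = -2.7150
Δθ = wrap(-2.7150 − 0.7854) = 2.7828; ω₁ = Δθ/dt₁ = 5.5656
distance = √((-2.5−3)² + (2−4.5)²) = 6.0415; v₂ = distance/dt₂ = 6.0415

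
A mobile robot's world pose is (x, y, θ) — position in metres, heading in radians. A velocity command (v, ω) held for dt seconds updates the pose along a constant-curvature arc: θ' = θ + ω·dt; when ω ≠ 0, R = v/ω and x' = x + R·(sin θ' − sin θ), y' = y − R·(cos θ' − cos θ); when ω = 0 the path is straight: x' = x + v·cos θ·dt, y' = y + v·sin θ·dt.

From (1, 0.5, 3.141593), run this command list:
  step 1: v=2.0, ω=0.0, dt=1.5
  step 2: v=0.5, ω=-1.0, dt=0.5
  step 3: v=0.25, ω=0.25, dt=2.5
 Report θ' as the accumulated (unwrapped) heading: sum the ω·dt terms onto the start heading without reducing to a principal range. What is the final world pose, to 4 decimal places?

step 1: θ'=3.1416 (straight) → pose (-2.0000, 0.5000, 3.1416)
step 2: θ'=2.6416 (R=-0.5000) → pose (-2.2397, 0.5612, 2.6416)
step 3: θ'=3.2666 (R=1.0000) → pose (-2.8438, 0.6758, 3.2666)

(-2.8438, 0.6758, 3.2666)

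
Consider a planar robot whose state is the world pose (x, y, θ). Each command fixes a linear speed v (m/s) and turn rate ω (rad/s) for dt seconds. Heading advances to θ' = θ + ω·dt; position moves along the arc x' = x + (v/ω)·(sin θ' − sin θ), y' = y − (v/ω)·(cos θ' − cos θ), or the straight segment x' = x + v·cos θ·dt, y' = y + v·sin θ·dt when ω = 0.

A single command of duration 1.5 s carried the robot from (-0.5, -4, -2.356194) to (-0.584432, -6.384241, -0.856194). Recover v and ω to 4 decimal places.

v = 1.7500, ω = 1.0000

Δθ = -0.856194 − -2.356194 = 1.500000
ω = Δθ/dt = 1.500000/1.5 = 1.0000
R = −Δy/(cos θ' − cos θ) = 1.7500
v = R·ω = 1.7500·1.0000 = 1.7500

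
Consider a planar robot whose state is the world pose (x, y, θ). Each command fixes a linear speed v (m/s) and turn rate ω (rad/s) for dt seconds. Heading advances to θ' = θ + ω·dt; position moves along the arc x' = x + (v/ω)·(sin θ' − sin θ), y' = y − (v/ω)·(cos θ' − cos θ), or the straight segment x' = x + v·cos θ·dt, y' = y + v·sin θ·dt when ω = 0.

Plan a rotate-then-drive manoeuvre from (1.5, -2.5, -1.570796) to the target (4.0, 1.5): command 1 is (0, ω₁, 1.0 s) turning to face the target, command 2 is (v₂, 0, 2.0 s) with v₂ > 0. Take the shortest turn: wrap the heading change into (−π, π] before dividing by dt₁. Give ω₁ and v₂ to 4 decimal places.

heading to target = atan2(1.5−-2.5, 4−1.5) = 1.0122
Δθ = wrap(1.0122 − -1.5708) = 2.5830; ω₁ = Δθ/dt₁ = 2.5830
distance = √((4−1.5)² + (1.5−-2.5)²) = 4.7170; v₂ = distance/dt₂ = 2.3585

ω₁ = 2.5830, v₂ = 2.3585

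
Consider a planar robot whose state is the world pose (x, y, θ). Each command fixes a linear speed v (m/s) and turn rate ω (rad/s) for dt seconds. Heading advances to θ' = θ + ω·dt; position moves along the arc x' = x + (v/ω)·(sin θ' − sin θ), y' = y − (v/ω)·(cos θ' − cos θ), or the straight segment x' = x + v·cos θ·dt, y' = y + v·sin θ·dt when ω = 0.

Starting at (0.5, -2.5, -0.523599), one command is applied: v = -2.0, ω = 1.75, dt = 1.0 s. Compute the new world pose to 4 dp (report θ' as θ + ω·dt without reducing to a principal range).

(-1.1472, -3.1039, 1.2264)

θ' = -0.5236 + 1.75·1.0 = 1.2264
R = v/ω = -2.0/1.75 = -1.1429
x' = 0.5 + -1.1429·(sin 1.2264 − sin -0.5236) = -1.1472
y' = -2.5 − -1.1429·(cos 1.2264 − cos -0.5236) = -3.1039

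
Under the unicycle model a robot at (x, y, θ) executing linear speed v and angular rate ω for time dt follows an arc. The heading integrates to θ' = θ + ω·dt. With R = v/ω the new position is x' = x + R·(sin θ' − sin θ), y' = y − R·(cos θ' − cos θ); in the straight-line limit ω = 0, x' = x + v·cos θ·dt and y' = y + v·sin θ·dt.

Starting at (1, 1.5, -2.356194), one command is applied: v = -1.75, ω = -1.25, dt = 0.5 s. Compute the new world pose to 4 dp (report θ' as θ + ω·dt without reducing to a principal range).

(1.7664, 1.8921, -2.9812)

θ' = -2.3562 + -1.25·0.5 = -2.9812
R = v/ω = -1.75/-1.25 = 1.4000
x' = 1 + 1.4000·(sin -2.9812 − sin -2.3562) = 1.7664
y' = 1.5 − 1.4000·(cos -2.9812 − cos -2.3562) = 1.8921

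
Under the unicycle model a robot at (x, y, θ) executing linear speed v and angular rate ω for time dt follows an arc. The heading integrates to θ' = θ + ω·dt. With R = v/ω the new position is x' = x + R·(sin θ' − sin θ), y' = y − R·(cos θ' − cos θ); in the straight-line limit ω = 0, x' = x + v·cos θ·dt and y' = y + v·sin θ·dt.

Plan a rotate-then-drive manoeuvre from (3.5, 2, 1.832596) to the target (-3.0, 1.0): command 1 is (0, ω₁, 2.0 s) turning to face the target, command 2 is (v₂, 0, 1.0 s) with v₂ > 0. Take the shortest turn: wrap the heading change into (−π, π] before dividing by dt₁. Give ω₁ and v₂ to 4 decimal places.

heading to target = atan2(1−2, -3−3.5) = -2.9889
Δθ = wrap(-2.9889 − 1.8326) = 1.4616; ω₁ = Δθ/dt₁ = 0.7308
distance = √((-3−3.5)² + (1−2)²) = 6.5765; v₂ = distance/dt₂ = 6.5765

ω₁ = 0.7308, v₂ = 6.5765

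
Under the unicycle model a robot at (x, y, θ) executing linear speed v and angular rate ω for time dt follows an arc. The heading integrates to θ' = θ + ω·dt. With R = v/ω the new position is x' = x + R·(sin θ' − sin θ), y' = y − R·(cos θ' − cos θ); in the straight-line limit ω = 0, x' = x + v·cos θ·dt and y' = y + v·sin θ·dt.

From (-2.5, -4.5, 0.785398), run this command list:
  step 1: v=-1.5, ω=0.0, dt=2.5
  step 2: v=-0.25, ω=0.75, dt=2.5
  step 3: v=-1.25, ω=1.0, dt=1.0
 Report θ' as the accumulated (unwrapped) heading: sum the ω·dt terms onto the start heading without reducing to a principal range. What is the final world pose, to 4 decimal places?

(-3.8719, -7.6603, 3.6604)

step 1: θ'=0.7854 (straight) → pose (-5.1517, -7.1516, 0.7854)
step 2: θ'=2.6604 (R=-0.3333) → pose (-5.0702, -7.6828, 2.6604)
step 3: θ'=3.6604 (R=-1.2500) → pose (-3.8719, -7.6603, 3.6604)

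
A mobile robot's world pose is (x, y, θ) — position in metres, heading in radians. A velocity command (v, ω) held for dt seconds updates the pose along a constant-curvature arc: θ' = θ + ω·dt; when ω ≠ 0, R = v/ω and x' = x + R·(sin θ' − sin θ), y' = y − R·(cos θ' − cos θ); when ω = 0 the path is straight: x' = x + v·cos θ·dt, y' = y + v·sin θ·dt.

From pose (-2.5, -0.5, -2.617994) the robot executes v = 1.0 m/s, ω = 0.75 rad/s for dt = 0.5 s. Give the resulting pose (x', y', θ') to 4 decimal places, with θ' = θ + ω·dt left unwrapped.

(-2.8766, -0.8244, -2.2430)

θ' = -2.6180 + 0.75·0.5 = -2.2430
R = v/ω = 1.0/0.75 = 1.3333
x' = -2.5 + 1.3333·(sin -2.2430 − sin -2.6180) = -2.8766
y' = -0.5 − 1.3333·(cos -2.2430 − cos -2.6180) = -0.8244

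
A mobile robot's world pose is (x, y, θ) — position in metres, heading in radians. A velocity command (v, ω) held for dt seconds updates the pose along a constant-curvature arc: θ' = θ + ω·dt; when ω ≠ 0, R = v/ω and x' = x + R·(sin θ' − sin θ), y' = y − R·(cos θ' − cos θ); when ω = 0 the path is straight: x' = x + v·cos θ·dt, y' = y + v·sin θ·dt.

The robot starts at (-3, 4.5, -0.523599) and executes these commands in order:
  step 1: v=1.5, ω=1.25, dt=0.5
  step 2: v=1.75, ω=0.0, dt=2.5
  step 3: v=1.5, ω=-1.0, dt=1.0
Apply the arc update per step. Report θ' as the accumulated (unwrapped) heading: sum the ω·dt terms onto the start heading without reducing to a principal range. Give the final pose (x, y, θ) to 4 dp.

(3.3995, 4.2300, -0.8986)

step 1: θ'=0.1014 (R=1.2000) → pose (-2.2785, 4.3454, 0.1014)
step 2: θ'=0.1014 (straight) → pose (2.0740, 4.7883, 0.1014)
step 3: θ'=-0.8986 (R=-1.5000) → pose (3.3995, 4.2300, -0.8986)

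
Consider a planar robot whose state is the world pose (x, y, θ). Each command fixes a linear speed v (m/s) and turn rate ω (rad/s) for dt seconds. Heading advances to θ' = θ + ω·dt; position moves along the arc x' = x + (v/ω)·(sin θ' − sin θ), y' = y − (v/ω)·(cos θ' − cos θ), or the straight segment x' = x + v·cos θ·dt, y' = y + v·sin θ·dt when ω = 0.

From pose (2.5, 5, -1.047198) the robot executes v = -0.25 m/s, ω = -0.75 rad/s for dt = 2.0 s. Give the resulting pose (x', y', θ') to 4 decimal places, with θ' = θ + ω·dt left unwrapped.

(2.6020, 5.4428, -2.5472)

θ' = -1.0472 + -0.75·2.0 = -2.5472
R = v/ω = -0.25/-0.75 = 0.3333
x' = 2.5 + 0.3333·(sin -2.5472 − sin -1.0472) = 2.6020
y' = 5 − 0.3333·(cos -2.5472 − cos -1.0472) = 5.4428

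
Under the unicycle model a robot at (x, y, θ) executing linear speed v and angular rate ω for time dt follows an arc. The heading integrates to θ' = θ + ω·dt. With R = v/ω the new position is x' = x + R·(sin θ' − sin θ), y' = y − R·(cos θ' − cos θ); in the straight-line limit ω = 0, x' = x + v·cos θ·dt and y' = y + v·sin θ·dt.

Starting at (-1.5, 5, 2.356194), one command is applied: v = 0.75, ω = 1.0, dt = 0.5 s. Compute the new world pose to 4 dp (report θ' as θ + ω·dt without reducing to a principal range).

θ' = 2.3562 + 1.0·0.5 = 2.8562
R = v/ω = 0.75/1.0 = 0.7500
x' = -1.5 + 0.7500·(sin 2.8562 − sin 2.3562) = -1.8192
y' = 5 − 0.7500·(cos 2.8562 − cos 2.3562) = 5.1893

(-1.8192, 5.1893, 2.8562)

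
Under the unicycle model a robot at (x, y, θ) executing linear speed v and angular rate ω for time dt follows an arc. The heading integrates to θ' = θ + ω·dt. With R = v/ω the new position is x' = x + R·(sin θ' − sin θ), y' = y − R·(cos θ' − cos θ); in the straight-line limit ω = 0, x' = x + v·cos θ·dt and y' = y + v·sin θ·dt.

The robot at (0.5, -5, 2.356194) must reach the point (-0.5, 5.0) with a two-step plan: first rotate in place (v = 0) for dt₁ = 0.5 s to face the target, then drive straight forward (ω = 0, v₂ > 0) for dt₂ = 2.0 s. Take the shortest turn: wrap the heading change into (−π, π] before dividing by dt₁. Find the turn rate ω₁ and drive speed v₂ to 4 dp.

ω₁ = -1.3715, v₂ = 5.0249

heading to target = atan2(5−-5, -0.5−0.5) = 1.6705
Δθ = wrap(1.6705 − 2.3562) = -0.6857; ω₁ = Δθ/dt₁ = -1.3715
distance = √((-0.5−0.5)² + (5−-5)²) = 10.0499; v₂ = distance/dt₂ = 5.0249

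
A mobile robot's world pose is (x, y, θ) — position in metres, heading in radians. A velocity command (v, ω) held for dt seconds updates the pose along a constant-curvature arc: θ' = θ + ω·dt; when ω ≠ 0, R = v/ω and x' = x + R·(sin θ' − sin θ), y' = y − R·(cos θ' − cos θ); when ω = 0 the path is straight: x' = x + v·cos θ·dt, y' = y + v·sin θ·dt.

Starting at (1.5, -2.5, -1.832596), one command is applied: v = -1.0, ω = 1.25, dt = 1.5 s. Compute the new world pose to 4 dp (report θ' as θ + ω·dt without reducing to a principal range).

θ' = -1.8326 + 1.25·1.5 = 0.0424
R = v/ω = -1.0/1.25 = -0.8000
x' = 1.5 + -0.8000·(sin 0.0424 − sin -1.8326) = 0.6933
y' = -2.5 − -0.8000·(cos 0.0424 − cos -1.8326) = -1.4937

(0.6933, -1.4937, 0.0424)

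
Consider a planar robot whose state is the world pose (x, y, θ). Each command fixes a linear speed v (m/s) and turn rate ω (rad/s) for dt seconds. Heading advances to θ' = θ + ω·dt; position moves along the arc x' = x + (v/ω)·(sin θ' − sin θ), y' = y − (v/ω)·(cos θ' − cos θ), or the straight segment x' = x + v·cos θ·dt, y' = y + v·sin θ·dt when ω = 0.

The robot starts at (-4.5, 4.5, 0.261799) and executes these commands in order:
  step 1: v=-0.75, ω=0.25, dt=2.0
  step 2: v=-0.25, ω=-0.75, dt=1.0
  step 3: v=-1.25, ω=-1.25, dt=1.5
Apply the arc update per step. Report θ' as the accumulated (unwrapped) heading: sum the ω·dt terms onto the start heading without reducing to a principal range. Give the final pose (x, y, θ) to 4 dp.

step 1: θ'=0.7618 (R=-3.0000) → pose (-5.7942, 3.7730, 0.7618)
step 2: θ'=0.0118 (R=0.3333) → pose (-6.0204, 3.6809, 0.0118)
step 3: θ'=-1.8632 (R=1.0000) → pose (-6.9897, 4.9691, -1.8632)

(-6.9897, 4.9691, -1.8632)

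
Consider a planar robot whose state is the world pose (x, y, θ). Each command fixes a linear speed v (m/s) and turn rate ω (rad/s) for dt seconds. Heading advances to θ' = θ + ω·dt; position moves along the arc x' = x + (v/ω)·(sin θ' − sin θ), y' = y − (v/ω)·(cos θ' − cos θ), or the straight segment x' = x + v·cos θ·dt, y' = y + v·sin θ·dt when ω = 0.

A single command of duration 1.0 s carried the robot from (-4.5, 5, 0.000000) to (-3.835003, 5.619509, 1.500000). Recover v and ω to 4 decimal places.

Δθ = 1.500000 − 0.000000 = 1.500000
ω = Δθ/dt = 1.500000/1.0 = 1.5000
R = Δx/(sin θ' − sin θ) = 0.6667
v = R·ω = 0.6667·1.5000 = 1.0000

v = 1.0000, ω = 1.5000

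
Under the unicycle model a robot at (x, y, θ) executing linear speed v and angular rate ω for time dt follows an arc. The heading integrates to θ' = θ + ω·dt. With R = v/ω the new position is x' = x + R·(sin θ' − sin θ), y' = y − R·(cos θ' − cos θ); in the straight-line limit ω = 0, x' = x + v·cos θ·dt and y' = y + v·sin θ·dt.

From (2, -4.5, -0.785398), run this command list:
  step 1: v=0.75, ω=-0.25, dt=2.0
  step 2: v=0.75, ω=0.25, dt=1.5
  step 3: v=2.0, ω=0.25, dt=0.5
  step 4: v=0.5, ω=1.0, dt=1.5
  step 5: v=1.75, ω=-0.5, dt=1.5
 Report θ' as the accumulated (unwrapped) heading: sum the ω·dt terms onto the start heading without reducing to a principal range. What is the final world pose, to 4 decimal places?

(7.0266, -6.6918, -0.0354)

step 1: θ'=-1.2854 (R=-3.0000) → pose (2.7573, -5.7767, -1.2854)
step 2: θ'=-0.9104 (R=3.0000) → pose (3.2667, -6.7724, -0.9104)
step 3: θ'=-0.7854 (R=8.0000) → pose (3.9279, -7.5218, -0.7854)
step 4: θ'=0.7146 (R=0.5000) → pose (4.6091, -7.5459, 0.7146)
step 5: θ'=-0.0354 (R=-3.5000) → pose (7.0266, -6.6918, -0.0354)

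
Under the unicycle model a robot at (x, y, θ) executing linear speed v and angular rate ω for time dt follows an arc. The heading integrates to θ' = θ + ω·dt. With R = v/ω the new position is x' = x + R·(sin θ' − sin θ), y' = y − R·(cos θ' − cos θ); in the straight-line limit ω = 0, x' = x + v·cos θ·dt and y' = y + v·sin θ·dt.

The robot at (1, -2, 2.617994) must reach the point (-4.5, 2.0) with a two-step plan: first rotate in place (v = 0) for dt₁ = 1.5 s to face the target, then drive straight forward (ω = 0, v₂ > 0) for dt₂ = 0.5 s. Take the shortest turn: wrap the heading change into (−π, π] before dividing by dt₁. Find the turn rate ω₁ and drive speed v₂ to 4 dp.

ω₁ = -0.0701, v₂ = 13.6015

heading to target = atan2(2−-2, -4.5−1) = 2.5128
Δθ = wrap(2.5128 − 2.6180) = -0.1052; ω₁ = Δθ/dt₁ = -0.0701
distance = √((-4.5−1)² + (2−-2)²) = 6.8007; v₂ = distance/dt₂ = 13.6015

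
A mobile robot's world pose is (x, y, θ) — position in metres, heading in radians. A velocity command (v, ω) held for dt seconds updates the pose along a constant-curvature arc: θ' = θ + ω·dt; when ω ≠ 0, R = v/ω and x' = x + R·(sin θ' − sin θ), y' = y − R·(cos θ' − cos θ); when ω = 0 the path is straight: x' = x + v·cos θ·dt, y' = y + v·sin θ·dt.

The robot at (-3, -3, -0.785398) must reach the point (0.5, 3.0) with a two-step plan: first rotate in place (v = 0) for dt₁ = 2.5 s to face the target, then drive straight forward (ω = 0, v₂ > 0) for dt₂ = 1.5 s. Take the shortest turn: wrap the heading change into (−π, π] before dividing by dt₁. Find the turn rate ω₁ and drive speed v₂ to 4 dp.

ω₁ = 0.7312, v₂ = 4.6308

heading to target = atan2(3−-3, 0.5−-3) = 1.0427
Δθ = wrap(1.0427 − -0.7854) = 1.8281; ω₁ = Δθ/dt₁ = 0.7312
distance = √((0.5−-3)² + (3−-3)²) = 6.9462; v₂ = distance/dt₂ = 4.6308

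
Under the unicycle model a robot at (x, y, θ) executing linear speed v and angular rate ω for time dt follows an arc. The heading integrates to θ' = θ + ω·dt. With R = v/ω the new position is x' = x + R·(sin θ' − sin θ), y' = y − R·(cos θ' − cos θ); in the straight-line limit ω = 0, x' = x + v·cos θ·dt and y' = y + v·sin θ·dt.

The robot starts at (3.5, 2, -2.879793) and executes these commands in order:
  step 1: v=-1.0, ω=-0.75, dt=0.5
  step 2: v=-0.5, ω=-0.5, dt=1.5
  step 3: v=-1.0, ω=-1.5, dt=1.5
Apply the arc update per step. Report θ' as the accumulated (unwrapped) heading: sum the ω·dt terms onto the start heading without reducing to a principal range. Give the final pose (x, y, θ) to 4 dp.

step 1: θ'=-3.2548 (R=1.3333) → pose (3.9957, 2.0369, -3.2548)
step 2: θ'=-4.0048 (R=1.0000) → pose (4.6427, 1.6933, -4.0048)
step 3: θ'=-6.2548 (R=0.6667) → pose (4.1550, 0.5936, -6.2548)

(4.1550, 0.5936, -6.2548)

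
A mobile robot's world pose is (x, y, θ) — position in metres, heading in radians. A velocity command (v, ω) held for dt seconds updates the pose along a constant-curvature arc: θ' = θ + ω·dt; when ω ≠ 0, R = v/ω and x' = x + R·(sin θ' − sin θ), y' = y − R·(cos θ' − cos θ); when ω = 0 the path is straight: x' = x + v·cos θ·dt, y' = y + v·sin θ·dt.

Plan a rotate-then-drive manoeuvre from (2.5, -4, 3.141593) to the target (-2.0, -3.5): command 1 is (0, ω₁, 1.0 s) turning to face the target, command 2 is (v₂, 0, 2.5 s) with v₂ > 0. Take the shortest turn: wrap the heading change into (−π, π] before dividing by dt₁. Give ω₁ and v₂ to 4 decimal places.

heading to target = atan2(-3.5−-4, -2−2.5) = 3.0309
Δθ = wrap(3.0309 − 3.1416) = -0.1107; ω₁ = Δθ/dt₁ = -0.1107
distance = √((-2−2.5)² + (-3.5−-4)²) = 4.5277; v₂ = distance/dt₂ = 1.8111

ω₁ = -0.1107, v₂ = 1.8111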